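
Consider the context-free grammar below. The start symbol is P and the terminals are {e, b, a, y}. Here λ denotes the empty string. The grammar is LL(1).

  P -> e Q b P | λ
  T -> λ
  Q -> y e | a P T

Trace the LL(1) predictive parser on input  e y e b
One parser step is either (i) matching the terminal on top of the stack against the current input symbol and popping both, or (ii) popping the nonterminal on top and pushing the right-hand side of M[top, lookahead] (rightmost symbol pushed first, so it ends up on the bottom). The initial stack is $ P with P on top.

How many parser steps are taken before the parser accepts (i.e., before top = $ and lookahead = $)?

     Stack      Input      Action
  1  $ P        e y e b $  expand P -> e Q b P
  2  $ P b Q e  e y e b $  match e
  3  $ P b Q    y e b $    expand Q -> y e
  4  $ P b e y  y e b $    match y
  5  $ P b e    e b $      match e
  6  $ P b      b $        match b
  7  $ P        $          expand P -> λ
Accept reached after 7 steps.

7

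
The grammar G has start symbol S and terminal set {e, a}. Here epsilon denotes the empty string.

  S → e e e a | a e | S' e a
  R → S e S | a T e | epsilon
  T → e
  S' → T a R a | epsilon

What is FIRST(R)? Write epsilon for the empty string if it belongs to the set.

FIRST(T): from T→e we get {e}. So FIRST(T) = {e}.
FIRST(S'): from S'→T a R a we get {e}; from S'→epsilon we get {epsilon}. So FIRST(S') = {epsilon, e}.
FIRST(S): from S→e e e a we get {e}; from S→a e we get {a}; from S→S' e a we get {e}. So FIRST(S) = {a, e}.
FIRST(R): from R→S e S we get {a, e}; from R→a T e we get {a}; from R→epsilon we get {epsilon}. So FIRST(R) = {epsilon, a, e}.

{epsilon, a, e}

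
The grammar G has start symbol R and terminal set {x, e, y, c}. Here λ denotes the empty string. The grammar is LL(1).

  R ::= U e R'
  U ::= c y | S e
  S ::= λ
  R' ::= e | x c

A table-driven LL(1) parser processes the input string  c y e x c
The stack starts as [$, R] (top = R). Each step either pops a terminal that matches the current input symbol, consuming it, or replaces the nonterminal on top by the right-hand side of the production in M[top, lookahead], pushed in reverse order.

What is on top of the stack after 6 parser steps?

step 1: stack=$ R  input=c y e x c $  — expand R ::= U e R'
step 2: stack=$ R' e U  input=c y e x c $  — expand U ::= c y
step 3: stack=$ R' e y c  input=c y e x c $  — match c
step 4: stack=$ R' e y  input=y e x c $  — match y
step 5: stack=$ R' e  input=e x c $  — match e
step 6: stack=$ R'  input=x c $  — expand R' ::= x c
Stack after step 6: $ c x (top = x).

x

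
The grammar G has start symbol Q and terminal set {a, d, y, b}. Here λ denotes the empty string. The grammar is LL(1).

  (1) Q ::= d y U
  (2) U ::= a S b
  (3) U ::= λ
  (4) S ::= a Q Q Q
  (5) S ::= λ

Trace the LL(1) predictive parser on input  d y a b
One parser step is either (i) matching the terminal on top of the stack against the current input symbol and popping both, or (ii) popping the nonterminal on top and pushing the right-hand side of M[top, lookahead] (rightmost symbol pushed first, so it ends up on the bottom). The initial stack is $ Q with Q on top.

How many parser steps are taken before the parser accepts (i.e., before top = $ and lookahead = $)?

     Stack    Input      Action
  1  $ Q      d y a b $  expand Q ::= d y U
  2  $ U y d  d y a b $  match d
  3  $ U y    y a b $    match y
  4  $ U      a b $      expand U ::= a S b
  5  $ b S a  a b $      match a
  6  $ b S    b $        expand S ::= λ
  7  $ b      b $        match b
Accept reached after 7 steps.

7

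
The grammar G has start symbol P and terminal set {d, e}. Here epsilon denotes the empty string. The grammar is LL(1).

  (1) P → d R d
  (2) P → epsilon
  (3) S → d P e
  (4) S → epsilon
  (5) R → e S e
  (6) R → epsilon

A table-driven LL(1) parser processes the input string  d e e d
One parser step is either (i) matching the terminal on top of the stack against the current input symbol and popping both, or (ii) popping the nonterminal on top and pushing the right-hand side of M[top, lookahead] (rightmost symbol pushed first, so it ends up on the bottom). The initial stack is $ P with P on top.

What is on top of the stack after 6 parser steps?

d

step 1: stack=$ P  input=d e e d $  — expand P → d R d
step 2: stack=$ d R d  input=d e e d $  — match d
step 3: stack=$ d R  input=e e d $  — expand R → e S e
step 4: stack=$ d e S e  input=e e d $  — match e
step 5: stack=$ d e S  input=e d $  — expand S → epsilon
step 6: stack=$ d e  input=e d $  — match e
Stack after step 6: $ d (top = d).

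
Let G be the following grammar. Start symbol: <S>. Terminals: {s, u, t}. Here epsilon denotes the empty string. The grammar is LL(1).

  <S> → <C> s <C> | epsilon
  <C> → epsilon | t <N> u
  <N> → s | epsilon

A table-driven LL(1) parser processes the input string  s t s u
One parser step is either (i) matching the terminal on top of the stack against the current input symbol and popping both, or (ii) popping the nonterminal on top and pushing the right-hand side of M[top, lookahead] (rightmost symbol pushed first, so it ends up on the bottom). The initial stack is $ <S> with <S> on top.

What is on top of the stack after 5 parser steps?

     Stack        Input      Action
  1  $ <S>        s t s u $  expand <S> → <C> s <C>
  2  $ <C> s <C>  s t s u $  expand <C> → epsilon
  3  $ <C> s      s t s u $  match s
  4  $ <C>        t s u $    expand <C> → t <N> u
  5  $ u <N> t    t s u $    match t
Stack after step 5: $ u <N> (top = <N>).

<N>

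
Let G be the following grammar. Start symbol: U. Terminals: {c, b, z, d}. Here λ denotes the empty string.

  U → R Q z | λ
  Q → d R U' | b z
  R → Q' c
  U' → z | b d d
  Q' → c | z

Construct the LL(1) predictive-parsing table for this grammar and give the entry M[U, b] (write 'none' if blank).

none

FIRST(Q): from Q→d R U' we get {d}; from Q→b z we get {b}. So FIRST(Q) = {b, d}.
FIRST(U'): from U'→z we get {z}; from U'→b d d we get {b}. So FIRST(U') = {b, z}.
FIRST(Q'): from Q'→c we get {c}; from Q'→z we get {z}. So FIRST(Q') = {c, z}.
FIRST(R): from R→Q' c we get {c, z}. So FIRST(R) = {c, z}.
FIRST(U): from U→R Q z we get {c, z}; from U→λ we get {λ}. So FIRST(U) = {λ, c, z}.
FOLLOW(U) includes $ since U is the start symbol.
FOLLOW(U): U appears on no right-hand side. Thus FOLLOW(U) = {$}.
For U → R Q z: FIRST(R Q z) = {c, z}, so it goes in M[U, t] for t ∈ {c, z}.
For U → λ: FIRST(λ) = {λ}, so it goes in M[U, t] for t ∈ {}; since λ ∈ FIRST, also for every t ∈ FOLLOW(U) = {$}.
None of these place a production in M[U, b].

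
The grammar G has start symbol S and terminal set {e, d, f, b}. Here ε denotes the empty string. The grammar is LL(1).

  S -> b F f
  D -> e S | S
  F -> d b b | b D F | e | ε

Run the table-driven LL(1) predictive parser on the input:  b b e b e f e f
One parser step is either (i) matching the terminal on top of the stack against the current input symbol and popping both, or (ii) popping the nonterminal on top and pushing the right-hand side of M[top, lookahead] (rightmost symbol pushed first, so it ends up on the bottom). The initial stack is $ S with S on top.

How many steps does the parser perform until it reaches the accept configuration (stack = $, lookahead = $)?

14

step 1: stack=$ S  input=b b e b e f e f $  — expand S -> b F f
step 2: stack=$ f F b  input=b b e b e f e f $  — match b
step 3: stack=$ f F  input=b e b e f e f $  — expand F -> b D F
step 4: stack=$ f F D b  input=b e b e f e f $  — match b
step 5: stack=$ f F D  input=e b e f e f $  — expand D -> e S
step 6: stack=$ f F S e  input=e b e f e f $  — match e
step 7: stack=$ f F S  input=b e f e f $  — expand S -> b F f
step 8: stack=$ f F f F b  input=b e f e f $  — match b
step 9: stack=$ f F f F  input=e f e f $  — expand F -> e
step 10: stack=$ f F f e  input=e f e f $  — match e
step 11: stack=$ f F f  input=f e f $  — match f
step 12: stack=$ f F  input=e f $  — expand F -> e
step 13: stack=$ f e  input=e f $  — match e
step 14: stack=$ f  input=f $  — match f
Accept reached after 14 steps.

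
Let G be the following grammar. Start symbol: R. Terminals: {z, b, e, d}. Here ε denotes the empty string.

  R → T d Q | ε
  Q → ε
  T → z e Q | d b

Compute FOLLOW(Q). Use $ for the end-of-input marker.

{$, d}

FIRST(Q) = {ε}
FIRST(T) = {d, z}
FIRST(R) = {ε, d, z}  (via T d Q)
FOLLOW(R) includes $ since R is the start symbol.
FOLLOW(R): R appears on no right-hand side. Thus FOLLOW(R) = {$}.
FOLLOW(T): in R→T d Q, T is followed by d Q with FIRST {d}. Thus FOLLOW(T) = {d}.
FOLLOW(Q): in R→T d Q, the suffix after Q is empty, so FOLLOW(Q) ⊇ FOLLOW(R) = {$}; in T→z e Q, the suffix after Q is empty, so FOLLOW(Q) ⊇ FOLLOW(T) = {d}. Thus FOLLOW(Q) = {$, d}.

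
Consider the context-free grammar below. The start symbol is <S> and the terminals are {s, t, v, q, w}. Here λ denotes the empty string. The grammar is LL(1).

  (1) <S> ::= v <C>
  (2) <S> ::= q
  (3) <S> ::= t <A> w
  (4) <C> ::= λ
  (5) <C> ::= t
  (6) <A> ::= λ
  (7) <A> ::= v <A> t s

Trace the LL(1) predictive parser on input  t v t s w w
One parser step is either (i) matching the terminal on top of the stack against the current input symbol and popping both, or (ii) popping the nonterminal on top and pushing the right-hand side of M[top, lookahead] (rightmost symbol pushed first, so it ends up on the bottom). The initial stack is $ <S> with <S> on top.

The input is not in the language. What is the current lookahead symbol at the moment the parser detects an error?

w

     Stack          Input          Action
  1  $ <S>          t v t s w w $  expand <S> ::= t <A> w
  2  $ w <A> t      t v t s w w $  match t
  3  $ w <A>        v t s w w $    expand <A> ::= v <A> t s
  4  $ w s t <A> v  v t s w w $    match v
  5  $ w s t <A>    t s w w $      expand <A> ::= λ
  6  $ w s t        t s w w $      match t
  7  $ w s          s w w $        match s
  8  $ w            w w $          match w
  9  $              w $            error: stack empty but input remains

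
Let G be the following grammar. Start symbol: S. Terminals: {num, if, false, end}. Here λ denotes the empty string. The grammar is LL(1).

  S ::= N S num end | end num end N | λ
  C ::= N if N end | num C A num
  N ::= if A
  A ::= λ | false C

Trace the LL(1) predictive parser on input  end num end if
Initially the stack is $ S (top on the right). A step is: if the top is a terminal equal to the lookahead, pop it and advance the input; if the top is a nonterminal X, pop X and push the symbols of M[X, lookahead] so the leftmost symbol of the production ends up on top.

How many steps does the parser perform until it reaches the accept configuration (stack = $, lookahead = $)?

step 1: stack=$ S  input=end num end if $  — expand S ::= end num end N
step 2: stack=$ N end num end  input=end num end if $  — match end
step 3: stack=$ N end num  input=num end if $  — match num
step 4: stack=$ N end  input=end if $  — match end
step 5: stack=$ N  input=if $  — expand N ::= if A
step 6: stack=$ A if  input=if $  — match if
step 7: stack=$ A  input=$  — expand A ::= λ
Accept reached after 7 steps.

7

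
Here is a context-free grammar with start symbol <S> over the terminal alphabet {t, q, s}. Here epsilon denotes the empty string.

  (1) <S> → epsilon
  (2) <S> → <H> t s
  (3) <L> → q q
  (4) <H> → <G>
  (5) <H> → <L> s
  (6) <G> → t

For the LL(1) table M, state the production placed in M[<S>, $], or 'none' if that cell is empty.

FIRST(<L>): from <L>→q q we get {q}. So FIRST(<L>) = {q}.
FIRST(<G>): from <G>→t we get {t}. So FIRST(<G>) = {t}.
FIRST(<H>): from <H>→<G> we get {t}; from <H>→<L> s we get {q}. So FIRST(<H>) = {q, t}.
FIRST(<S>): from <S>→epsilon we get {epsilon}; from <S>→<H> t s we get {q, t}. So FIRST(<S>) = {epsilon, q, t}.
FOLLOW(<S>) includes $ since <S> is the start symbol.
FOLLOW(<S>): <S> appears on no right-hand side. Thus FOLLOW(<S>) = {$}.
For <S> → epsilon: FIRST(epsilon) = {epsilon}, so it goes in M[<S>, t] for t ∈ {}; since epsilon ∈ FIRST, also for every t ∈ FOLLOW(<S>) = {$}.
For <S> → <H> t s: FIRST(<H> t s) = {q, t}, so it goes in M[<S>, t] for t ∈ {q, t}.

<S> → epsilon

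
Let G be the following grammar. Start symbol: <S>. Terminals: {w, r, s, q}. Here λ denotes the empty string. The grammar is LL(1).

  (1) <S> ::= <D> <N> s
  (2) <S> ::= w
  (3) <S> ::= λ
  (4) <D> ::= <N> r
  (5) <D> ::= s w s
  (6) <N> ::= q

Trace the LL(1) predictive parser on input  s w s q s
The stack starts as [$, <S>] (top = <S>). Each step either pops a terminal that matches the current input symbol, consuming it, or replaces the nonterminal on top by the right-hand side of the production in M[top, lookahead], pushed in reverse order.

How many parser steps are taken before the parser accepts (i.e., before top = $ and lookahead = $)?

step 1: stack=$ <S>  input=s w s q s $  — expand <S> ::= <D> <N> s
step 2: stack=$ s <N> <D>  input=s w s q s $  — expand <D> ::= s w s
step 3: stack=$ s <N> s w s  input=s w s q s $  — match s
step 4: stack=$ s <N> s w  input=w s q s $  — match w
step 5: stack=$ s <N> s  input=s q s $  — match s
step 6: stack=$ s <N>  input=q s $  — expand <N> ::= q
step 7: stack=$ s q  input=q s $  — match q
step 8: stack=$ s  input=s $  — match s
Accept reached after 8 steps.

8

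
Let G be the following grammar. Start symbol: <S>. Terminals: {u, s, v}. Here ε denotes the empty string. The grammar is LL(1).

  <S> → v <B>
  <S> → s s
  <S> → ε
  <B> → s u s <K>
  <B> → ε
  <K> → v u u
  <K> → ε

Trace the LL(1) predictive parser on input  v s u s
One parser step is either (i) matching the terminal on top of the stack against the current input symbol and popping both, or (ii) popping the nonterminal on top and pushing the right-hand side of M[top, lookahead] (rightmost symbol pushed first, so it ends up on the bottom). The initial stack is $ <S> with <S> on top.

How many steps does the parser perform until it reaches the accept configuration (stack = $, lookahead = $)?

7

step 1: stack=$ <S>  input=v s u s $  — expand <S> → v <B>
step 2: stack=$ <B> v  input=v s u s $  — match v
step 3: stack=$ <B>  input=s u s $  — expand <B> → s u s <K>
step 4: stack=$ <K> s u s  input=s u s $  — match s
step 5: stack=$ <K> s u  input=u s $  — match u
step 6: stack=$ <K> s  input=s $  — match s
step 7: stack=$ <K>  input=$  — expand <K> → ε
Accept reached after 7 steps.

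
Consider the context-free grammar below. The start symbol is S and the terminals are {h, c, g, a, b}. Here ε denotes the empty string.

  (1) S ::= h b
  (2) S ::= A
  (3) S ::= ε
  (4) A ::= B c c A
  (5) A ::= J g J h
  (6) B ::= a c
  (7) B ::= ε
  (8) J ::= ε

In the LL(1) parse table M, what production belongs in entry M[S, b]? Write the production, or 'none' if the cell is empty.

FIRST(B) = {ε, a}
FIRST(J) = {ε}
FIRST(A) = {a, c, g}  (via B c c A, J g J h)
FIRST(S) = {ε, a, c, g, h}  (via A)
FOLLOW(S) includes $ since S is the start symbol.
FOLLOW(S): S appears on no right-hand side. Thus FOLLOW(S) = {$}.
For S ::= h b: FIRST(h b) = {h}, so it goes in M[S, t] for t ∈ {h}.
For S ::= A: FIRST(A) = {a, c, g}, so it goes in M[S, t] for t ∈ {a, c, g}.
For S ::= ε: FIRST(ε) = {ε}, so it goes in M[S, t] for t ∈ {}; since ε ∈ FIRST, also for every t ∈ FOLLOW(S) = {$}.
None of these place a production in M[S, b].

none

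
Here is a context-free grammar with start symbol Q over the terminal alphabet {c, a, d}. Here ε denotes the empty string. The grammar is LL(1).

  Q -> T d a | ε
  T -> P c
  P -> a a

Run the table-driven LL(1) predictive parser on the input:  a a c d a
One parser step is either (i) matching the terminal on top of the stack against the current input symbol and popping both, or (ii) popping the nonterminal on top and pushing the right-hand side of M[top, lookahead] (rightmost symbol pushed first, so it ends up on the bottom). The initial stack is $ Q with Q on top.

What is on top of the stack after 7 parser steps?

a

     Stack        Input        Action
  1  $ Q          a a c d a $  expand Q -> T d a
  2  $ a d T      a a c d a $  expand T -> P c
  3  $ a d c P    a a c d a $  expand P -> a a
  4  $ a d c a a  a a c d a $  match a
  5  $ a d c a    a c d a $    match a
  6  $ a d c      c d a $      match c
  7  $ a d        d a $        match d
Stack after step 7: $ a (top = a).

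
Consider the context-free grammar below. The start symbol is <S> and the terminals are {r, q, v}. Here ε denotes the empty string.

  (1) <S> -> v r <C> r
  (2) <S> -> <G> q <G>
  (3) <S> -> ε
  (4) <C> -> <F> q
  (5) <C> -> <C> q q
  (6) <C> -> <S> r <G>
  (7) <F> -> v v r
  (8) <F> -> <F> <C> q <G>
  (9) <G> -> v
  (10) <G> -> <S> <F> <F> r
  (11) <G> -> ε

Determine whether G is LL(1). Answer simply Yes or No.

FIRST(<S>) = {ε, q, v}
FIRST(<C>) = {q, r, v}
FIRST(<F>) = {v}
FIRST(<G>) = {ε, q, v}
FOLLOW(<S>) = {$, r, v}
FOLLOW(<C>) = {q, r}
FOLLOW(<F>) = {q, r, v}
FOLLOW(<G>) = {$, q, r, v}
Cell M[<C>, q] receives both <C> -> <C> q q and <C> -> <S> r <G> — the grammar is not LL(1).

No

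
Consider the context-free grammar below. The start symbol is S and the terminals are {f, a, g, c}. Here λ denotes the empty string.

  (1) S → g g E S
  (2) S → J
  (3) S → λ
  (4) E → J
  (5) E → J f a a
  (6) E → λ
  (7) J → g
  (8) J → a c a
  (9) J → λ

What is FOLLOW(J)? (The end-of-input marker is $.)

{$, a, f, g}

FIRST(J) = {λ, a, g}
FIRST(S) = {λ, a, g}  (via J)
FIRST(E) = {λ, a, f, g}  (via J, J f a a)
FOLLOW(S) includes $ since S is the start symbol.
FOLLOW(S): in S→g g E S, the suffix after S is empty (adds nothing new). Thus FOLLOW(S) = {$}.
FOLLOW(E): in S→g g E S, E is followed by S with FIRST {λ, a, g}; in S→g g E S, the suffix after E is nullable, so FOLLOW(E) ⊇ FOLLOW(S) = {$}. Thus FOLLOW(E) = {$, a, g}.
FOLLOW(J): in S→J, the suffix after J is empty, so FOLLOW(J) ⊇ FOLLOW(S) = {$}; in E→J, the suffix after J is empty, so FOLLOW(J) ⊇ FOLLOW(E) = {$, a, g}; in E→J f a a, J is followed by f a a with FIRST {f}. Thus FOLLOW(J) = {$, a, f, g}.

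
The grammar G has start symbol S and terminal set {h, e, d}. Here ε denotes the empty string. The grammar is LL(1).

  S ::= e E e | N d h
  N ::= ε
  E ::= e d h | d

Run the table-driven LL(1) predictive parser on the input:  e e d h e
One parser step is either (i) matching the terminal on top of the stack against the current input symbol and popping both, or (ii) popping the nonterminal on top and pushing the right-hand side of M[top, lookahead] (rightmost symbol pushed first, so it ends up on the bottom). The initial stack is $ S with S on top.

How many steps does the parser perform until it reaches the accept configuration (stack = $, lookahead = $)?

     Stack      Input        Action
  1  $ S        e e d h e $  expand S ::= e E e
  2  $ e E e    e e d h e $  match e
  3  $ e E      e d h e $    expand E ::= e d h
  4  $ e h d e  e d h e $    match e
  5  $ e h d    d h e $      match d
  6  $ e h      h e $        match h
  7  $ e        e $          match e
Accept reached after 7 steps.

7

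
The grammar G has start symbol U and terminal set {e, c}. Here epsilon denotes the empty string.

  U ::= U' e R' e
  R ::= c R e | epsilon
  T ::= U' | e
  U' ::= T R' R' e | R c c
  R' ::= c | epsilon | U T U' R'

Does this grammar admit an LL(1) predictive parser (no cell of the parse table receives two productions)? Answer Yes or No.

FIRST(U) = {c, e}
FIRST(R) = {epsilon, c}
FIRST(T) = {c, e}
FIRST(U') = {c, e}
FIRST(R') = {epsilon, c, e}
FOLLOW(U) = {$, c, e}
FOLLOW(R) = {c, e}
FOLLOW(T) = {c, e}
FOLLOW(U') = {c, e}
FOLLOW(R') = {c, e}
Cell M[R, c] receives both R ::= c R e and R ::= epsilon — the grammar is not LL(1).

No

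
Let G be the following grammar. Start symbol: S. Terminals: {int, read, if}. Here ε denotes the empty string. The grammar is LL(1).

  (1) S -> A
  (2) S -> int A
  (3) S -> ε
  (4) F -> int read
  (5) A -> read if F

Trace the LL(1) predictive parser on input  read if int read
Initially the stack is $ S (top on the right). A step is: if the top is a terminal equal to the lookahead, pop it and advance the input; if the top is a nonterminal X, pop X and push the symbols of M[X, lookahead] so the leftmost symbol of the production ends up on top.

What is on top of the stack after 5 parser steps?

     Stack        Input               Action
  1  $ S          read if int read $  expand S -> A
  2  $ A          read if int read $  expand A -> read if F
  3  $ F if read  read if int read $  match read
  4  $ F if       if int read $       match if
  5  $ F          int read $          expand F -> int read
Stack after step 5: $ read int (top = int).

int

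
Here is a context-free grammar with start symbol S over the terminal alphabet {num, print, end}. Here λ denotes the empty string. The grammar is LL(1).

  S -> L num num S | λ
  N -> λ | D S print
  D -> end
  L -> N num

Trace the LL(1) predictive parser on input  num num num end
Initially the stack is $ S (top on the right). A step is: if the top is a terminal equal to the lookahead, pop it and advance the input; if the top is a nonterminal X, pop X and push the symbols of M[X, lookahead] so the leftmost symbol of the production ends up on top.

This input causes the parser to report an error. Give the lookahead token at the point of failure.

$

step 1: stack=$ S  input=num num num end $  — expand S -> L num num S
step 2: stack=$ S num num L  input=num num num end $  — expand L -> N num
step 3: stack=$ S num num num N  input=num num num end $  — expand N -> λ
step 4: stack=$ S num num num  input=num num num end $  — match num
step 5: stack=$ S num num  input=num num end $  — match num
step 6: stack=$ S num  input=num end $  — match num
step 7: stack=$ S  input=end $  — expand S -> L num num S
step 8: stack=$ S num num L  input=end $  — expand L -> N num
step 9: stack=$ S num num num N  input=end $  — expand N -> D S print
step 10: stack=$ S num num num print S D  input=end $  — expand D -> end
step 11: stack=$ S num num num print S end  input=end $  — match end
step 12: stack=$ S num num num print S  input=$  — expand S -> λ
step 13: stack=$ S num num num print  input=$  — error: top is terminal print but lookahead is $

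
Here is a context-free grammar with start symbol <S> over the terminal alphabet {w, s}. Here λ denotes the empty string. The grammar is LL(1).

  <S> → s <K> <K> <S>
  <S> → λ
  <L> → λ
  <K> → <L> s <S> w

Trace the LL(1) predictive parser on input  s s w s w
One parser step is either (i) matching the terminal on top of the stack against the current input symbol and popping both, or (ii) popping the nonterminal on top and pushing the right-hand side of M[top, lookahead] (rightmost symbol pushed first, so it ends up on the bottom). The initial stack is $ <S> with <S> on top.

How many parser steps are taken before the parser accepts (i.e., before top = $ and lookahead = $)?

13

step 1: stack=$ <S>  input=s s w s w $  — expand <S> → s <K> <K> <S>
step 2: stack=$ <S> <K> <K> s  input=s s w s w $  — match s
step 3: stack=$ <S> <K> <K>  input=s w s w $  — expand <K> → <L> s <S> w
step 4: stack=$ <S> <K> w <S> s <L>  input=s w s w $  — expand <L> → λ
step 5: stack=$ <S> <K> w <S> s  input=s w s w $  — match s
step 6: stack=$ <S> <K> w <S>  input=w s w $  — expand <S> → λ
step 7: stack=$ <S> <K> w  input=w s w $  — match w
step 8: stack=$ <S> <K>  input=s w $  — expand <K> → <L> s <S> w
step 9: stack=$ <S> w <S> s <L>  input=s w $  — expand <L> → λ
step 10: stack=$ <S> w <S> s  input=s w $  — match s
step 11: stack=$ <S> w <S>  input=w $  — expand <S> → λ
step 12: stack=$ <S> w  input=w $  — match w
step 13: stack=$ <S>  input=$  — expand <S> → λ
Accept reached after 13 steps.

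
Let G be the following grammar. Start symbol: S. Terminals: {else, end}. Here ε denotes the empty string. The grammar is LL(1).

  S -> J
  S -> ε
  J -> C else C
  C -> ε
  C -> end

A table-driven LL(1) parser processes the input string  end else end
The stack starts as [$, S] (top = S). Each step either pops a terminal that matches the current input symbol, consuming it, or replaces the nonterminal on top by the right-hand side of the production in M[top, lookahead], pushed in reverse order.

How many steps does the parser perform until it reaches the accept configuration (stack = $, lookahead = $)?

7

     Stack         Input           Action
  1  $ S           end else end $  expand S -> J
  2  $ J           end else end $  expand J -> C else C
  3  $ C else C    end else end $  expand C -> end
  4  $ C else end  end else end $  match end
  5  $ C else      else end $      match else
  6  $ C           end $           expand C -> end
  7  $ end         end $           match end
Accept reached after 7 steps.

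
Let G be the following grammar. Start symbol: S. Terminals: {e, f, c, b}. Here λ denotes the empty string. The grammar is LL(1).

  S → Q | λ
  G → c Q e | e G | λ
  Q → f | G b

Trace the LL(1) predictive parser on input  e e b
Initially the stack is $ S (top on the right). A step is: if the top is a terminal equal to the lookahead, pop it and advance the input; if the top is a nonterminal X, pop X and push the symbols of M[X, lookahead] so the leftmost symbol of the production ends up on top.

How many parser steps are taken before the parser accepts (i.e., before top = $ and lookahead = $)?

     Stack    Input    Action
  1  $ S      e e b $  expand S → Q
  2  $ Q      e e b $  expand Q → G b
  3  $ b G    e e b $  expand G → e G
  4  $ b G e  e e b $  match e
  5  $ b G    e b $    expand G → e G
  6  $ b G e  e b $    match e
  7  $ b G    b $      expand G → λ
  8  $ b      b $      match b
Accept reached after 8 steps.

8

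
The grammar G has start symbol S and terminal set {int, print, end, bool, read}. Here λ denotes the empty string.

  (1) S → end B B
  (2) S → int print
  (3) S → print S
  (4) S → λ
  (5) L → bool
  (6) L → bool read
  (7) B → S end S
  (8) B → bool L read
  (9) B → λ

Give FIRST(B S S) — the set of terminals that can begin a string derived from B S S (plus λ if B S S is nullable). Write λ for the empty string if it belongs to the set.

{λ, bool, end, int, print}

FIRST(S) = {λ, end, int, print}
FIRST(L) = {bool}
FIRST(B) = {λ, bool, end, int, print}  (via S end S)
FIRST(B S S): take FIRST of each symbol in turn, carrying on past any symbol whose FIRST contains λ; result {λ, bool, end, int, print}.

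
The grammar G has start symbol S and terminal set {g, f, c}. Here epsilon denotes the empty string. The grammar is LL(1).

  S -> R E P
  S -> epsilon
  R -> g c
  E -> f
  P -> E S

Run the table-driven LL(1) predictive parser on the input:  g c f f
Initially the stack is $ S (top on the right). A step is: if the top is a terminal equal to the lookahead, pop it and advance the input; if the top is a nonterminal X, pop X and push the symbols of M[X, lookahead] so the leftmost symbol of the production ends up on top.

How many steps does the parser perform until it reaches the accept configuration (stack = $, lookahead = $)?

10

step 1: stack=$ S  input=g c f f $  — expand S -> R E P
step 2: stack=$ P E R  input=g c f f $  — expand R -> g c
step 3: stack=$ P E c g  input=g c f f $  — match g
step 4: stack=$ P E c  input=c f f $  — match c
step 5: stack=$ P E  input=f f $  — expand E -> f
step 6: stack=$ P f  input=f f $  — match f
step 7: stack=$ P  input=f $  — expand P -> E S
step 8: stack=$ S E  input=f $  — expand E -> f
step 9: stack=$ S f  input=f $  — match f
step 10: stack=$ S  input=$  — expand S -> epsilon
Accept reached after 10 steps.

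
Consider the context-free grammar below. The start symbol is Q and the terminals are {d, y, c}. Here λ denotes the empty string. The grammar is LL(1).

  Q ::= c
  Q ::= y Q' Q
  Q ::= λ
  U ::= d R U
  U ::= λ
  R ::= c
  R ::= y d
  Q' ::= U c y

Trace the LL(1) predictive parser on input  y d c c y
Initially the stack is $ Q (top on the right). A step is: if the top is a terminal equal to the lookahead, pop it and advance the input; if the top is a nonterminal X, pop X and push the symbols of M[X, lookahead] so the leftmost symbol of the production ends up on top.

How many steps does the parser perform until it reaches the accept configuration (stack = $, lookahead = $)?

11

step 1: stack=$ Q  input=y d c c y $  — expand Q ::= y Q' Q
step 2: stack=$ Q Q' y  input=y d c c y $  — match y
step 3: stack=$ Q Q'  input=d c c y $  — expand Q' ::= U c y
step 4: stack=$ Q y c U  input=d c c y $  — expand U ::= d R U
step 5: stack=$ Q y c U R d  input=d c c y $  — match d
step 6: stack=$ Q y c U R  input=c c y $  — expand R ::= c
step 7: stack=$ Q y c U c  input=c c y $  — match c
step 8: stack=$ Q y c U  input=c y $  — expand U ::= λ
step 9: stack=$ Q y c  input=c y $  — match c
step 10: stack=$ Q y  input=y $  — match y
step 11: stack=$ Q  input=$  — expand Q ::= λ
Accept reached after 11 steps.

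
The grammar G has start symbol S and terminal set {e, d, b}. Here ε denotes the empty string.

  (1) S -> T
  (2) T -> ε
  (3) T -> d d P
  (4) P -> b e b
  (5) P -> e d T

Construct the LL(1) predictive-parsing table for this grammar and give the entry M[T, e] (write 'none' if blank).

none

FIRST(T): from T->ε we get {ε}; from T->d d P we get {d}. So FIRST(T) = {ε, d}.
FIRST(P): from P->b e b we get {b}; from P->e d T we get {e}. So FIRST(P) = {b, e}.
FIRST(S): from S->T we get {ε, d}. So FIRST(S) = {ε, d}.
FOLLOW(S) includes $ since S is the start symbol.
FOLLOW(S): S appears on no right-hand side. Thus FOLLOW(S) = {$}.
FOLLOW(T): in S->T, the suffix after T is empty, so FOLLOW(T) ⊇ FOLLOW(S) = {$}; in P->e d T, the suffix after T is empty, so FOLLOW(T) ⊇ FOLLOW(P) = {$}. Thus FOLLOW(T) = {$}.
FOLLOW(P): in T->d d P, the suffix after P is empty, so FOLLOW(P) ⊇ FOLLOW(T) = {$}. Thus FOLLOW(P) = {$}.
For T -> ε: FIRST(ε) = {ε}, so it goes in M[T, t] for t ∈ {}; since ε ∈ FIRST, also for every t ∈ FOLLOW(T) = {$}.
For T -> d d P: FIRST(d d P) = {d}, so it goes in M[T, t] for t ∈ {d}.
None of these place a production in M[T, e].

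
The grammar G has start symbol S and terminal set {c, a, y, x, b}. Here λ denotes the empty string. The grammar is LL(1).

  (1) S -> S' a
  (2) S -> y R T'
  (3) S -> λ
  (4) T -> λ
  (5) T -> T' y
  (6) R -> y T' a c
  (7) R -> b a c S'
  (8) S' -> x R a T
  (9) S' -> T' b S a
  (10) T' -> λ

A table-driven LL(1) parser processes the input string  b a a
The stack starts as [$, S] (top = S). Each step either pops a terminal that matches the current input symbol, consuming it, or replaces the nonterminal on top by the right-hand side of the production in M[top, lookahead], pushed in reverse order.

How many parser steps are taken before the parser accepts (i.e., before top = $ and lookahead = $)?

step 1: stack=$ S  input=b a a $  — expand S -> S' a
step 2: stack=$ a S'  input=b a a $  — expand S' -> T' b S a
step 3: stack=$ a a S b T'  input=b a a $  — expand T' -> λ
step 4: stack=$ a a S b  input=b a a $  — match b
step 5: stack=$ a a S  input=a a $  — expand S -> λ
step 6: stack=$ a a  input=a a $  — match a
step 7: stack=$ a  input=a $  — match a
Accept reached after 7 steps.

7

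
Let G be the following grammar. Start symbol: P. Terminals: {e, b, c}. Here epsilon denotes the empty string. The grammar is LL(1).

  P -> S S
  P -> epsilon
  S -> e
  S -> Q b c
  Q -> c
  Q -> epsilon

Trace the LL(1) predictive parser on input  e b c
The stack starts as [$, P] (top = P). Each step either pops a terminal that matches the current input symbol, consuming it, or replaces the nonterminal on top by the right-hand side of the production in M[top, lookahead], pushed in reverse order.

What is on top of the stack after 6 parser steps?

step 1: stack=$ P  input=e b c $  — expand P -> S S
step 2: stack=$ S S  input=e b c $  — expand S -> e
step 3: stack=$ S e  input=e b c $  — match e
step 4: stack=$ S  input=b c $  — expand S -> Q b c
step 5: stack=$ c b Q  input=b c $  — expand Q -> epsilon
step 6: stack=$ c b  input=b c $  — match b
Stack after step 6: $ c (top = c).

c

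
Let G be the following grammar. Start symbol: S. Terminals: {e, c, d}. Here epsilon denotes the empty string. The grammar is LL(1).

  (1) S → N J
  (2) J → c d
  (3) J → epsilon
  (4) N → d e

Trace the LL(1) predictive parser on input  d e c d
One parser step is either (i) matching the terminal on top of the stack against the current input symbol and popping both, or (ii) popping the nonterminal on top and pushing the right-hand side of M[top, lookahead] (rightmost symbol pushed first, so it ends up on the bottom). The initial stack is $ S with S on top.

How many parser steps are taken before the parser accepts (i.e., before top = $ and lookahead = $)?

7

     Stack    Input      Action
  1  $ S      d e c d $  expand S → N J
  2  $ J N    d e c d $  expand N → d e
  3  $ J e d  d e c d $  match d
  4  $ J e    e c d $    match e
  5  $ J      c d $      expand J → c d
  6  $ d c    c d $      match c
  7  $ d      d $        match d
Accept reached after 7 steps.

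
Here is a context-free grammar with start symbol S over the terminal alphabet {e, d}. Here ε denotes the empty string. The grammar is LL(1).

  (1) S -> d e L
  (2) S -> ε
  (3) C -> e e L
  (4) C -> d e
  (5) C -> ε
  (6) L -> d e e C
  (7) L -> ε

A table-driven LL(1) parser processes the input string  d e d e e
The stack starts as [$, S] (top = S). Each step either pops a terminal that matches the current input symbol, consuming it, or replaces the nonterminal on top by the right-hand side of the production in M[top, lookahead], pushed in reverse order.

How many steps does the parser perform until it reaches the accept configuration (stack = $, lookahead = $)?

step 1: stack=$ S  input=d e d e e $  — expand S -> d e L
step 2: stack=$ L e d  input=d e d e e $  — match d
step 3: stack=$ L e  input=e d e e $  — match e
step 4: stack=$ L  input=d e e $  — expand L -> d e e C
step 5: stack=$ C e e d  input=d e e $  — match d
step 6: stack=$ C e e  input=e e $  — match e
step 7: stack=$ C e  input=e $  — match e
step 8: stack=$ C  input=$  — expand C -> ε
Accept reached after 8 steps.

8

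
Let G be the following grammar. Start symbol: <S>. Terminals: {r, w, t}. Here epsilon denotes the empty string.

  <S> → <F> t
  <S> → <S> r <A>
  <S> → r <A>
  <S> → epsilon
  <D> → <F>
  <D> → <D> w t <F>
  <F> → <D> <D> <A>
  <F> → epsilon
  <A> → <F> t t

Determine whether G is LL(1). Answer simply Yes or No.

No

FIRST(<S>) = {epsilon, r, t, w}
FIRST(<D>) = {epsilon, t, w}
FIRST(<F>) = {epsilon, t, w}
FIRST(<A>) = {t, w}
FOLLOW(<S>) = {$, r}
FOLLOW(<D>) = {t, w}
FOLLOW(<F>) = {t, w}
FOLLOW(<A>) = {$, r, t, w}
Cell M[<D>, t] receives both <D> → <F> and <D> → <D> w t <F> — the grammar is not LL(1).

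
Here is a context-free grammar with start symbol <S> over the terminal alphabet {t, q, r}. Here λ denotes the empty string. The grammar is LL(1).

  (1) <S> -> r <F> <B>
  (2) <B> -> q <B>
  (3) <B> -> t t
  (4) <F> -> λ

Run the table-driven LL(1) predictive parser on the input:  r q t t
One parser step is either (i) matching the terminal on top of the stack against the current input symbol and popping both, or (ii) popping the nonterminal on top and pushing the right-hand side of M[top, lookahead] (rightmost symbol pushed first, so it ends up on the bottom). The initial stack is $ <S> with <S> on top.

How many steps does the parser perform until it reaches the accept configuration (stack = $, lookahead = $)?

8

step 1: stack=$ <S>  input=r q t t $  — expand <S> -> r <F> <B>
step 2: stack=$ <B> <F> r  input=r q t t $  — match r
step 3: stack=$ <B> <F>  input=q t t $  — expand <F> -> λ
step 4: stack=$ <B>  input=q t t $  — expand <B> -> q <B>
step 5: stack=$ <B> q  input=q t t $  — match q
step 6: stack=$ <B>  input=t t $  — expand <B> -> t t
step 7: stack=$ t t  input=t t $  — match t
step 8: stack=$ t  input=t $  — match t
Accept reached after 8 steps.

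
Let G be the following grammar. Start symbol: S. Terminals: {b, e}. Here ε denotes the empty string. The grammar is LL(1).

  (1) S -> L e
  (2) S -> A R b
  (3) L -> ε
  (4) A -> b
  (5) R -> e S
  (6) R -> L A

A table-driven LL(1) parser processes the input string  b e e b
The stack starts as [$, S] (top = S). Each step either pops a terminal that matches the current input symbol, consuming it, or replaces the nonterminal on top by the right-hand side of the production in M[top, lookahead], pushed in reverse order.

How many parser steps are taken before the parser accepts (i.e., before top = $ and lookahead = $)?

     Stack    Input      Action
  1  $ S      b e e b $  expand S -> A R b
  2  $ b R A  b e e b $  expand A -> b
  3  $ b R b  b e e b $  match b
  4  $ b R    e e b $    expand R -> e S
  5  $ b S e  e e b $    match e
  6  $ b S    e b $      expand S -> L e
  7  $ b e L  e b $      expand L -> ε
  8  $ b e    e b $      match e
  9  $ b      b $        match b
Accept reached after 9 steps.

9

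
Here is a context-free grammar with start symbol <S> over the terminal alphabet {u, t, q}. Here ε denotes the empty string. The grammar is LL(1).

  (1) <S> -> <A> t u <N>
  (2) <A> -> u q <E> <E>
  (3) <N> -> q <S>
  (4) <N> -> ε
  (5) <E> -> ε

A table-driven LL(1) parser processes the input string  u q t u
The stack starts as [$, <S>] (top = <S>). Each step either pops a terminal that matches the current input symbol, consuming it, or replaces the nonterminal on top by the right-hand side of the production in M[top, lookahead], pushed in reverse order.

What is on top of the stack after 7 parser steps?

u

     Stack                  Input      Action
  1  $ <S>                  u q t u $  expand <S> -> <A> t u <N>
  2  $ <N> u t <A>          u q t u $  expand <A> -> u q <E> <E>
  3  $ <N> u t <E> <E> q u  u q t u $  match u
  4  $ <N> u t <E> <E> q    q t u $    match q
  5  $ <N> u t <E> <E>      t u $      expand <E> -> ε
  6  $ <N> u t <E>          t u $      expand <E> -> ε
  7  $ <N> u t              t u $      match t
Stack after step 7: $ <N> u (top = u).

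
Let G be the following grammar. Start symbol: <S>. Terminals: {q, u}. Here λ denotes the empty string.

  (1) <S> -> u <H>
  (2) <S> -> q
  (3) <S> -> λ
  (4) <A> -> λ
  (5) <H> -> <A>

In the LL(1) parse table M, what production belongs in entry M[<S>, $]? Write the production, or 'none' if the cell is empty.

FIRST(<S>): from <S>->u <H> we get {u}; from <S>->q we get {q}; from <S>->λ we get {λ}. So FIRST(<S>) = {λ, q, u}.
FIRST(<A>): from <A>->λ we get {λ}. So FIRST(<A>) = {λ}.
FIRST(<H>): from <H>-><A> we get {λ}. So FIRST(<H>) = {λ}.
FOLLOW(<S>) includes $ since <S> is the start symbol.
FOLLOW(<S>): <S> appears on no right-hand side. Thus FOLLOW(<S>) = {$}.
For <S> -> u <H>: FIRST(u <H>) = {u}, so it goes in M[<S>, t] for t ∈ {u}.
For <S> -> q: FIRST(q) = {q}, so it goes in M[<S>, t] for t ∈ {q}.
For <S> -> λ: FIRST(λ) = {λ}, so it goes in M[<S>, t] for t ∈ {}; since λ ∈ FIRST, also for every t ∈ FOLLOW(<S>) = {$}.

<S> -> λ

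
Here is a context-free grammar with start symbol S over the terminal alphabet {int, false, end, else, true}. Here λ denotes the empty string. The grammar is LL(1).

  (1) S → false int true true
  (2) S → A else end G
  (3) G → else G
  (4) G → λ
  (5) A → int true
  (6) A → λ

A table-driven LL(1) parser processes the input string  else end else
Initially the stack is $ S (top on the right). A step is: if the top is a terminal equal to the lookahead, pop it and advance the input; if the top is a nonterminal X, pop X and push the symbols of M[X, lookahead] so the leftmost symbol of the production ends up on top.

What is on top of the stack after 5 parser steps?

else

     Stack           Input            Action
  1  $ S             else end else $  expand S → A else end G
  2  $ G end else A  else end else $  expand A → λ
  3  $ G end else    else end else $  match else
  4  $ G end         end else $       match end
  5  $ G             else $           expand G → else G
Stack after step 5: $ G else (top = else).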